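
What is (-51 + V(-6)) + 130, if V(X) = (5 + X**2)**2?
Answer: 1760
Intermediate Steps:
(-51 + V(-6)) + 130 = (-51 + (5 + (-6)**2)**2) + 130 = (-51 + (5 + 36)**2) + 130 = (-51 + 41**2) + 130 = (-51 + 1681) + 130 = 1630 + 130 = 1760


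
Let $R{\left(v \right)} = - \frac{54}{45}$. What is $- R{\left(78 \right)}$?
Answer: $\frac{6}{5} \approx 1.2$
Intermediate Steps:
$R{\left(v \right)} = - \frac{6}{5}$ ($R{\left(v \right)} = \left(-54\right) \frac{1}{45} = - \frac{6}{5}$)
$- R{\left(78 \right)} = \left(-1\right) \left(- \frac{6}{5}\right) = \frac{6}{5}$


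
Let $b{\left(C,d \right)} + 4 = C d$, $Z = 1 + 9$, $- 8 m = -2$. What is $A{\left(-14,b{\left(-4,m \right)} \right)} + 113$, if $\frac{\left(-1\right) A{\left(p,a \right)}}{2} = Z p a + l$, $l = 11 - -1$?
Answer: $-1311$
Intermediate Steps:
$m = \frac{1}{4}$ ($m = \left(- \frac{1}{8}\right) \left(-2\right) = \frac{1}{4} \approx 0.25$)
$Z = 10$
$l = 12$ ($l = 11 + 1 = 12$)
$b{\left(C,d \right)} = -4 + C d$
$A{\left(p,a \right)} = -24 - 20 a p$ ($A{\left(p,a \right)} = - 2 \left(10 p a + 12\right) = - 2 \left(10 a p + 12\right) = - 2 \left(12 + 10 a p\right) = -24 - 20 a p$)
$A{\left(-14,b{\left(-4,m \right)} \right)} + 113 = \left(-24 - 20 \left(-4 - 1\right) \left(-14\right)\right) + 113 = \left(-24 - \left(-100\right) \left(-14\right)\right) + 113 = \left(-24 - 1400\right) + 113 = -1424 + 113 = -1311$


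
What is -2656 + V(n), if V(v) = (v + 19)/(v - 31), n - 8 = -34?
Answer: -151385/57 ≈ -2655.9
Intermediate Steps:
n = -26 (n = 8 - 34 = -26)
V(v) = (19 + v)/(-31 + v)
-2656 + V(n) = -2656 + (19 - 26)/(-31 - 26) = -2656 - 7/(-57) = -2656 - 1/57*(-7) = -2656 + 7/57 = -151385/57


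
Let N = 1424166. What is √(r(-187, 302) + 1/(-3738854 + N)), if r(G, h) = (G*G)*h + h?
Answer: √884112481063366073/289336 ≈ 3249.8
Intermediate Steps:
r(G, h) = h + h*G² (r(G, h) = G²*h + h = h*G² + h = h + h*G²)
√(r(-187, 302) + 1/(-3738854 + N)) = √(302*(1 + (-187)²) + 1/(-3738854 + 1424166)) = √(302*(1 + 34969) + 1/(-2314688)) = √(302*34970 - 1/2314688) = √(10560940 - 1/2314688) = √(24445281086719/2314688) = √884112481063366073/289336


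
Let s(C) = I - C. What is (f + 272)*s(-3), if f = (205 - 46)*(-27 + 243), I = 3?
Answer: 207696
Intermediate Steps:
s(C) = 3 - C
f = 34344 (f = 159*216 = 34344)
(f + 272)*s(-3) = (34344 + 272)*(3 - 1*(-3)) = 34616*(3 + 3) = 34616*6 = 207696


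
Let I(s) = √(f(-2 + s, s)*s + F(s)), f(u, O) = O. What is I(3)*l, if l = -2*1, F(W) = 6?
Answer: -2*√15 ≈ -7.7460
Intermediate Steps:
I(s) = √(6 + s²) (I(s) = √(s*s + 6) = √(s² + 6) = √(6 + s²))
l = -2
I(3)*l = √(6 + 3²)*(-2) = √(6 + 9)*(-2) = √15*(-2) = -2*√15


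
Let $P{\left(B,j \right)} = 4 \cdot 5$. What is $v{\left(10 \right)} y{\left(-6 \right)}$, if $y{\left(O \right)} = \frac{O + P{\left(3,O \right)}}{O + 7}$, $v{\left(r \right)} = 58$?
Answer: $812$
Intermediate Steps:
$P{\left(B,j \right)} = 20$
$y{\left(O \right)} = \frac{20 + O}{7 + O}$ ($y{\left(O \right)} = \frac{O + 20}{O + 7} = \frac{20 + O}{7 + O}$)
$v{\left(10 \right)} y{\left(-6 \right)} = 58 \frac{20 - 6}{7 - 6} = 58 \cdot 1^{-1} \cdot 14 = 58 \cdot 1 \cdot 14 = 58 \cdot 14 = 812$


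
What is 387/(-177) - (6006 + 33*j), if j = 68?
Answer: -486879/59 ≈ -8252.2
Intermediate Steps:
387/(-177) - (6006 + 33*j) = 387/(-177) - 33/(1/(68 + 182)) = 387*(-1/177) - 33/(1/250) = -129/59 - 33/1/250 = -129/59 - 33*250 = -129/59 - 8250 = -486879/59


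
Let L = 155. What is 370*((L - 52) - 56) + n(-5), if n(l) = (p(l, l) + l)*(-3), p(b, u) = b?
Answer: 17420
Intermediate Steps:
n(l) = -6*l (n(l) = (l + l)*(-3) = (2*l)*(-3) = -6*l)
370*((L - 52) - 56) + n(-5) = 370*((155 - 52) - 56) - 6*(-5) = 370*(103 - 56) + 30 = 370*47 + 30 = 17390 + 30 = 17420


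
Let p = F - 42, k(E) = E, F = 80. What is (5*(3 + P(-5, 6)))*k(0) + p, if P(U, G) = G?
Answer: 38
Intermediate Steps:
p = 38 (p = 80 - 42 = 38)
(5*(3 + P(-5, 6)))*k(0) + p = (5*(3 + 6))*0 + 38 = (5*9)*0 + 38 = 45*0 + 38 = 0 + 38 = 38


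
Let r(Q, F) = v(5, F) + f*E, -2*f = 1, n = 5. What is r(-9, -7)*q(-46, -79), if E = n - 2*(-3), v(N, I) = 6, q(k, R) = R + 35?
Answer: -22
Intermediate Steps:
q(k, R) = 35 + R
f = -½ (f = -½*1 = -½ ≈ -0.50000)
E = 11 (E = 5 - 2*(-3) = 5 + 6 = 11)
r(Q, F) = ½ (r(Q, F) = 6 - ½*11 = 6 - 11/2 = ½)
r(-9, -7)*q(-46, -79) = (35 - 79)/2 = (½)*(-44) = -22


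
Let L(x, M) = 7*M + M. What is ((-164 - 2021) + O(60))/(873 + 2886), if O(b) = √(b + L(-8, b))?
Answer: -2185/3759 + 2*√15/1253 ≈ -0.57509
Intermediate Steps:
L(x, M) = 8*M
O(b) = 3*√b (O(b) = √(b + 8*b) = √(9*b) = 3*√b)
((-164 - 2021) + O(60))/(873 + 2886) = ((-164 - 2021) + 3*√60)/(873 + 2886) = (-2185 + 3*(2*√15))/3759 = (-2185 + 6*√15)*(1/3759) = -2185/3759 + 2*√15/1253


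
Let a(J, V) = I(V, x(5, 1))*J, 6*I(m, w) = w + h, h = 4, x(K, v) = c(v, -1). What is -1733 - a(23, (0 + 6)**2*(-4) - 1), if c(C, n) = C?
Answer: -10513/6 ≈ -1752.2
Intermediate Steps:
x(K, v) = v
I(m, w) = 2/3 + w/6 (I(m, w) = (w + 4)/6 = (4 + w)/6 = 2/3 + w/6)
a(J, V) = 5*J/6 (a(J, V) = (2/3 + (1/6)*1)*J = (2/3 + 1/6)*J = 5*J/6)
-1733 - a(23, (0 + 6)**2*(-4) - 1) = -1733 - 5*23/6 = -1733 - 1*115/6 = -1733 - 115/6 = -10513/6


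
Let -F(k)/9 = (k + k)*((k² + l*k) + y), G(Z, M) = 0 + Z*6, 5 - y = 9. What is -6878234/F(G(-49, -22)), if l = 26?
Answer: -3439117/208473048 ≈ -0.016497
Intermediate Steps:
y = -4 (y = 5 - 1*9 = 5 - 9 = -4)
G(Z, M) = 6*Z (G(Z, M) = 0 + 6*Z = 6*Z)
F(k) = -18*k*(-4 + k² + 26*k) (F(k) = -9*(k + k)*((k² + 26*k) - 4) = -9*2*k*(-4 + k² + 26*k) = -18*k*(-4 + k² + 26*k))
-6878234/F(G(-49, -22)) = -6878234*(-1/(5292*(4 - (6*(-49))² - 156*(-49)))) = -6878234*(-1/(5292*(4 - 1*(-294)² - 26*(-294)))) = -6878234*(-1/(5292*(4 - 1*86436 + 7644))) = -6878234*(-1/(5292*(4 - 86436 + 7644))) = -6878234/(18*(-294)*(-78788)) = -6878234/416946096 = -6878234*1/416946096 = -3439117/208473048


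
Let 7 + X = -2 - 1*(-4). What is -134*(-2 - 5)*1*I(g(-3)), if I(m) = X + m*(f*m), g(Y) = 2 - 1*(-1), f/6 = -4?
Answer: -207298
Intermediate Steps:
f = -24 (f = 6*(-4) = -24)
X = -5 (X = -7 + (-2 - 1*(-4)) = -7 + (-2 + 4) = -7 + 2 = -5)
g(Y) = 3 (g(Y) = 2 + 1 = 3)
I(m) = -5 - 24*m**2 (I(m) = -5 + m*(-24*m) = -5 - 24*m**2)
-134*(-2 - 5)*1*I(g(-3)) = -134*(-2 - 5)*1*(-5 - 24*3**2) = -134*(-7*1)*(-5 - 24*9) = -(-938)*(-5 - 216) = -(-938)*(-221) = -134*1547 = -207298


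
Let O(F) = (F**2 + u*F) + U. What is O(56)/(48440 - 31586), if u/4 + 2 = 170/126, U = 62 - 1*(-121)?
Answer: 28559/151686 ≈ 0.18828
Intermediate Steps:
U = 183 (U = 62 + 121 = 183)
u = -164/63 (u = -8 + 4*(170/126) = -8 + 4*(170*(1/126)) = -8 + 4*(85/63) = -8 + 340/63 = -164/63 ≈ -2.6032)
O(F) = 183 + F**2 - 164*F/63 (O(F) = (F**2 - 164*F/63) + 183 = 183 + F**2 - 164*F/63)
O(56)/(48440 - 31586) = (183 + 56**2 - 164/63*56)/(48440 - 31586) = (183 + 3136 - 1312/9)/16854 = (28559/9)*(1/16854) = 28559/151686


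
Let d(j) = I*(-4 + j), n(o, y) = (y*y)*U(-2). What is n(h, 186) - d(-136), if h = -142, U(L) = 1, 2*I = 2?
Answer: 34736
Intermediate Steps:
I = 1 (I = (1/2)*2 = 1)
n(o, y) = y**2 (n(o, y) = (y*y)*1 = y**2*1 = y**2)
d(j) = -4 + j (d(j) = 1*(-4 + j) = -4 + j)
n(h, 186) - d(-136) = 186**2 - (-4 - 136) = 34596 - 1*(-140) = 34596 + 140 = 34736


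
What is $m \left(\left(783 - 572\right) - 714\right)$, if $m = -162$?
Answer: $81486$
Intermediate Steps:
$m \left(\left(783 - 572\right) - 714\right) = - 162 \left(\left(783 - 572\right) - 714\right) = - 162 \left(211 - 714\right) = \left(-162\right) \left(-503\right) = 81486$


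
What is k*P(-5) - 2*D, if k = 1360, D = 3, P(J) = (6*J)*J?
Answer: 203994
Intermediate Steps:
P(J) = 6*J²
k*P(-5) - 2*D = 1360*(6*(-5)²) - 2*3 = 1360*(6*25) - 6 = 1360*150 - 6 = 204000 - 6 = 203994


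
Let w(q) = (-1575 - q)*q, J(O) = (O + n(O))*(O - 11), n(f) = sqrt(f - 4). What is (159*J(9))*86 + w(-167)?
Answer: -10996 - 27348*sqrt(5) ≈ -72148.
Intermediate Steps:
n(f) = sqrt(-4 + f)
J(O) = (-11 + O)*(O + sqrt(-4 + O)) (J(O) = (O + sqrt(-4 + O))*(O - 11) = (O + sqrt(-4 + O))*(-11 + O) = (-11 + O)*(O + sqrt(-4 + O)))
w(q) = q*(-1575 - q)
(159*J(9))*86 + w(-167) = (159*(9**2 - 11*9 - 11*sqrt(-4 + 9) + 9*sqrt(-4 + 9)))*86 - 1*(-167)*(1575 - 167) = (159*(81 - 99 - 11*sqrt(5) + 9*sqrt(5)))*86 - 1*(-167)*1408 = (159*(-18 - 2*sqrt(5)))*86 + 235136 = (-2862 - 318*sqrt(5))*86 + 235136 = (-246132 - 27348*sqrt(5)) + 235136 = -10996 - 27348*sqrt(5)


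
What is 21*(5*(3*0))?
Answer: 0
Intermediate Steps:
21*(5*(3*0)) = 21*(5*0) = 21*0 = 0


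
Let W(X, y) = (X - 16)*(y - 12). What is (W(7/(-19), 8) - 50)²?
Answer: 86436/361 ≈ 239.43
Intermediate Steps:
W(X, y) = (-16 + X)*(-12 + y)
(W(7/(-19), 8) - 50)² = ((192 - 16*8 - 84/(-19) + (7/(-19))*8) - 50)² = ((192 - 128 - 84*(-1)/19 + (7*(-1/19))*8) - 50)² = ((192 - 128 - 12*(-7/19) - 7/19*8) - 50)² = ((192 - 128 + 84/19 - 56/19) - 50)² = (1244/19 - 50)² = (294/19)² = 86436/361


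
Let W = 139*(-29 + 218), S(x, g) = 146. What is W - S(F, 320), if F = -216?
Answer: 26125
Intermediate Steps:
W = 26271 (W = 139*189 = 26271)
W - S(F, 320) = 26271 - 1*146 = 26271 - 146 = 26125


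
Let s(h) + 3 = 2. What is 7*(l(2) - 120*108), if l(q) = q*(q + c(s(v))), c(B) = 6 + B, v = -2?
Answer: -90622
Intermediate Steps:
s(h) = -1 (s(h) = -3 + 2 = -1)
l(q) = q*(5 + q) (l(q) = q*(q + (6 - 1)) = q*(q + 5) = q*(5 + q))
7*(l(2) - 120*108) = 7*(2*(5 + 2) - 120*108) = 7*(2*7 - 12960) = 7*(14 - 12960) = 7*(-12946) = -90622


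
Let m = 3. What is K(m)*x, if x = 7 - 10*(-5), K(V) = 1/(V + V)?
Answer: 19/2 ≈ 9.5000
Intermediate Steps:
K(V) = 1/(2*V)
x = 57 (x = 7 + 50 = 57)
K(m)*x = ((1/2)/3)*57 = ((1/2)*(1/3))*57 = (1/6)*57 = 19/2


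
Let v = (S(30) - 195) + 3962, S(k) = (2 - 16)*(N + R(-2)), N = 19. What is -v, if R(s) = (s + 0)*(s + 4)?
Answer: -3557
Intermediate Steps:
R(s) = s*(4 + s)
S(k) = -210 (S(k) = (2 - 16)*(19 - 2*(4 - 2)) = -14*(19 - 2*2) = -14*(19 - 4) = -14*15 = -210)
v = 3557 (v = (-210 - 195) + 3962 = -405 + 3962 = 3557)
-v = -1*3557 = -3557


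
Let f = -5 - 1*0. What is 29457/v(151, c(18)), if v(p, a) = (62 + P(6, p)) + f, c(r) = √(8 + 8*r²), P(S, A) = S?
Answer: 3273/7 ≈ 467.57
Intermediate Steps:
f = -5 (f = -5 + 0 = -5)
v(p, a) = 63 (v(p, a) = (62 + 6) - 5 = 68 - 5 = 63)
29457/v(151, c(18)) = 29457/63 = 29457*(1/63) = 3273/7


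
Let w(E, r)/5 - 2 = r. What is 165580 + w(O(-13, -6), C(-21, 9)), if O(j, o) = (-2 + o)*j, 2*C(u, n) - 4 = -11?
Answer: 331145/2 ≈ 1.6557e+5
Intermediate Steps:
C(u, n) = -7/2 (C(u, n) = 2 + (½)*(-11) = 2 - 11/2 = -7/2)
O(j, o) = j*(-2 + o)
w(E, r) = 10 + 5*r
165580 + w(O(-13, -6), C(-21, 9)) = 165580 + (10 + 5*(-7/2)) = 165580 + (10 - 35/2) = 165580 - 15/2 = 331145/2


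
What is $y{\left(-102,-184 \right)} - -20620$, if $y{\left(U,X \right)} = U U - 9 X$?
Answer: $32680$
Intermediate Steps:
$y{\left(U,X \right)} = U^{2} - 9 X$
$y{\left(-102,-184 \right)} - -20620 = \left(\left(-102\right)^{2} - -1656\right) - -20620 = \left(10404 + 1656\right) + 20620 = 12060 + 20620 = 32680$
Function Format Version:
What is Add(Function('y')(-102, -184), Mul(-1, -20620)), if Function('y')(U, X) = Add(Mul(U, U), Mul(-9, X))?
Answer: 32680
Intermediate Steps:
Function('y')(U, X) = Add(Pow(U, 2), Mul(-9, X))
Add(Function('y')(-102, -184), Mul(-1, -20620)) = Add(Add(Pow(-102, 2), Mul(-9, -184)), Mul(-1, -20620)) = Add(Add(10404, 1656), 20620) = Add(12060, 20620) = 32680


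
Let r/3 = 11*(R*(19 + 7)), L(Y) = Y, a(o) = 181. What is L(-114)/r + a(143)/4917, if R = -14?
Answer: 41435/894894 ≈ 0.046302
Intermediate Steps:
r = -12012 (r = 3*(11*(-14*(19 + 7))) = 3*(11*(-14*26)) = 3*(11*(-364)) = 3*(-4004) = -12012)
L(-114)/r + a(143)/4917 = -114/(-12012) + 181/4917 = -114*(-1/12012) + 181*(1/4917) = 19/2002 + 181/4917 = 41435/894894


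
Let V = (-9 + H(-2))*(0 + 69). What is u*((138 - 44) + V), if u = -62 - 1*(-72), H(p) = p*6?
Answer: -13550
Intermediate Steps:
H(p) = 6*p
u = 10 (u = -62 + 72 = 10)
V = -1449 (V = (-9 + 6*(-2))*(0 + 69) = (-9 - 12)*69 = -21*69 = -1449)
u*((138 - 44) + V) = 10*((138 - 44) - 1449) = 10*(94 - 1449) = 10*(-1355) = -13550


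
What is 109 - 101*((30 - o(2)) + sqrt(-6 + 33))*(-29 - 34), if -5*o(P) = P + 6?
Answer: 1005899/5 + 19089*sqrt(3) ≈ 2.3424e+5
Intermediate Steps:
o(P) = -6/5 - P/5 (o(P) = -(P + 6)/5 = -(6 + P)/5 = -6/5 - P/5)
109 - 101*((30 - o(2)) + sqrt(-6 + 33))*(-29 - 34) = 109 - 101*((30 - (-6/5 - 1/5*2)) + sqrt(-6 + 33))*(-29 - 34) = 109 - 101*((30 - (-6/5 - 2/5)) + sqrt(27))*(-63) = 109 - 101*((30 - 1*(-8/5)) + 3*sqrt(3))*(-63) = 109 - 101*((30 + 8/5) + 3*sqrt(3))*(-63) = 109 - 101*(158/5 + 3*sqrt(3))*(-63) = 109 - 101*(-9954/5 - 189*sqrt(3)) = 109 + (1005354/5 + 19089*sqrt(3)) = 1005899/5 + 19089*sqrt(3)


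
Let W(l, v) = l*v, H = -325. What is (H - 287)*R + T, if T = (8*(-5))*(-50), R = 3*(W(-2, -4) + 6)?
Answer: -23704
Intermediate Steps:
R = 42 (R = 3*(-2*(-4) + 6) = 3*(8 + 6) = 3*14 = 42)
T = 2000 (T = -40*(-50) = 2000)
(H - 287)*R + T = (-325 - 287)*42 + 2000 = -612*42 + 2000 = -25704 + 2000 = -23704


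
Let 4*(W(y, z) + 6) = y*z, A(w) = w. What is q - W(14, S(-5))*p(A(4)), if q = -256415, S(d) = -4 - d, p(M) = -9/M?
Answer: -2051365/8 ≈ -2.5642e+5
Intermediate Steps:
W(y, z) = -6 + y*z/4 (W(y, z) = -6 + (y*z)/4 = -6 + y*z/4)
q - W(14, S(-5))*p(A(4)) = -256415 - (-6 + (1/4)*14*(-4 - 1*(-5)))*(-9/4) = -256415 - (-6 + (1/4)*14*(-4 + 5))*(-9*1/4) = -256415 - (-6 + (1/4)*14*1)*(-9)/4 = -256415 - (-6 + 7/2)*(-9)/4 = -256415 - (-5)*(-9)/(2*4) = -256415 - 1*45/8 = -256415 - 45/8 = -2051365/8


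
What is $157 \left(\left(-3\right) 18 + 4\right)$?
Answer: $-7850$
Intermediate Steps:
$157 \left(\left(-3\right) 18 + 4\right) = 157 \left(-54 + 4\right) = 157 \left(-50\right) = -7850$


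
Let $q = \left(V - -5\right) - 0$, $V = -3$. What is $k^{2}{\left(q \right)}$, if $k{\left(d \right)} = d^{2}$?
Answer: $16$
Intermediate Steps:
$q = 2$ ($q = \left(-3 - -5\right) - 0 = \left(-3 + 5\right) + 0 = 2 + 0 = 2$)
$k^{2}{\left(q \right)} = \left(2^{2}\right)^{2} = 4^{2} = 16$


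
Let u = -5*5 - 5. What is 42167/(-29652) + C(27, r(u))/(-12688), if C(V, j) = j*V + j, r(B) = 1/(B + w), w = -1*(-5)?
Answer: -208977221/146962725 ≈ -1.4220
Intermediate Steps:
w = 5
u = -30 (u = -25 - 5 = -30)
r(B) = 1/(5 + B) (r(B) = 1/(B + 5) = 1/(5 + B))
C(V, j) = j + V*j (C(V, j) = V*j + j = j + V*j)
42167/(-29652) + C(27, r(u))/(-12688) = 42167/(-29652) + ((1 + 27)/(5 - 30))/(-12688) = 42167*(-1/29652) + (28/(-25))*(-1/12688) = -42167/29652 - 1/25*28*(-1/12688) = -42167/29652 - 28/25*(-1/12688) = -42167/29652 + 7/79300 = -208977221/146962725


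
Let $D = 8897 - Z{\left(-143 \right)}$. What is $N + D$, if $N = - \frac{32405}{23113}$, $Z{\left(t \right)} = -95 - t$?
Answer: $\frac{204494532}{23113} \approx 8847.6$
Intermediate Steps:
$N = - \frac{32405}{23113}$ ($N = \left(-32405\right) \frac{1}{23113} = - \frac{32405}{23113} \approx -1.402$)
$D = 8849$ ($D = 8897 - \left(-95 - -143\right) = 8897 - \left(-95 + 143\right) = 8897 - 48 = 8849$)
$N + D = - \frac{32405}{23113} + 8849 = \frac{204494532}{23113}$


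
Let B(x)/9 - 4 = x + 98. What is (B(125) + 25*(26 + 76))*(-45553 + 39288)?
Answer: -28775145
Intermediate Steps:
B(x) = 918 + 9*x (B(x) = 36 + 9*(x + 98) = 36 + 9*(98 + x) = 36 + (882 + 9*x) = 918 + 9*x)
(B(125) + 25*(26 + 76))*(-45553 + 39288) = ((918 + 9*125) + 25*(26 + 76))*(-45553 + 39288) = ((918 + 1125) + 25*102)*(-6265) = (2043 + 2550)*(-6265) = 4593*(-6265) = -28775145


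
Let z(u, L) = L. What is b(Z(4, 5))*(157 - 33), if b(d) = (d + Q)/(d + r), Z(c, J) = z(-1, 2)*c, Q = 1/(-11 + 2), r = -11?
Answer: -8804/27 ≈ -326.07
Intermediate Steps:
Q = -1/9 (Q = 1/(-9) = -1/9 ≈ -0.11111)
Z(c, J) = 2*c
b(d) = (-1/9 + d)/(-11 + d) (b(d) = (d - 1/9)/(d - 11) = (-1/9 + d)/(-11 + d))
b(Z(4, 5))*(157 - 33) = ((-1/9 + 2*4)/(-11 + 2*4))*(157 - 33) = ((-1/9 + 8)/(-11 + 8))*124 = ((71/9)/(-3))*124 = -1/3*71/9*124 = -71/27*124 = -8804/27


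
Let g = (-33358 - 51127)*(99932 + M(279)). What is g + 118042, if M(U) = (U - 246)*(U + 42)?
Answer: -9337586583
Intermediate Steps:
M(U) = (-246 + U)*(42 + U)
g = -9337704625 (g = (-33358 - 51127)*(99932 + (-10332 + 279² - 204*279)) = -84485*(99932 + (-10332 + 77841 - 56916)) = -84485*(99932 + 10593) = -84485*110525 = -9337704625)
g + 118042 = -9337704625 + 118042 = -9337586583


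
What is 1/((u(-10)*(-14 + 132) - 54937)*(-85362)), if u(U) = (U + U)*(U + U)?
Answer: 1/660445794 ≈ 1.5141e-9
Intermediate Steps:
u(U) = 4*U² (u(U) = (2*U)*(2*U) = 4*U²)
1/((u(-10)*(-14 + 132) - 54937)*(-85362)) = 1/((4*(-10)²)*(-14 + 132) - 54937*(-85362)) = -1/85362/((4*100)*118 - 54937) = -1/85362/(400*118 - 54937) = -1/85362/(47200 - 54937) = -1/85362/(-7737) = -1/7737*(-1/85362) = 1/660445794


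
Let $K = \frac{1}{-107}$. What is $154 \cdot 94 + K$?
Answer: $\frac{1548931}{107} \approx 14476.0$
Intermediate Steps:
$K = - \frac{1}{107} \approx -0.0093458$
$154 \cdot 94 + K = 154 \cdot 94 - \frac{1}{107} = 14476 - \frac{1}{107} = \frac{1548931}{107}$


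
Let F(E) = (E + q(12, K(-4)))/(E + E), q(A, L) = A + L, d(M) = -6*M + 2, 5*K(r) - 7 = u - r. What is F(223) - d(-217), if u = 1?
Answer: -2906733/2230 ≈ -1303.5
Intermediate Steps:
K(r) = 8/5 - r/5 (K(r) = 7/5 + (1 - r)/5 = 7/5 + (⅕ - r/5) = 8/5 - r/5)
d(M) = 2 - 6*M
F(E) = (72/5 + E)/(2*E) (F(E) = (E + (12 + (8/5 - ⅕*(-4))))/(E + E) = (E + (12 + (8/5 + ⅘)))/((2*E)) = (E + (12 + 12/5))*(1/(2*E)) = (E + 72/5)*(1/(2*E)) = (72/5 + E)*(1/(2*E)) = (72/5 + E)/(2*E))
F(223) - d(-217) = (⅒)*(72 + 5*223)/223 - (2 - 6*(-217)) = (⅒)*(1/223)*(72 + 1115) - (2 + 1302) = (⅒)*(1/223)*1187 - 1*1304 = 1187/2230 - 1304 = -2906733/2230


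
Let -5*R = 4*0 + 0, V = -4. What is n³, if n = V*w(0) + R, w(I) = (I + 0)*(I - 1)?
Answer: 0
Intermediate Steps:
w(I) = I*(-1 + I)
R = 0 (R = -(4*0 + 0)/5 = -(0 + 0)/5 = -⅕*0 = 0)
n = 0 (n = -0*(-1 + 0) + 0 = -0*(-1) + 0 = -4*0 + 0 = 0 + 0 = 0)
n³ = 0³ = 0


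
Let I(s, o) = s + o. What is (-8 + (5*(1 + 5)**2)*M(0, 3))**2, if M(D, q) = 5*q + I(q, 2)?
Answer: 12902464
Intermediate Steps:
I(s, o) = o + s
M(D, q) = 2 + 6*q (M(D, q) = 5*q + (2 + q) = 2 + 6*q)
(-8 + (5*(1 + 5)**2)*M(0, 3))**2 = (-8 + (5*(1 + 5)**2)*(2 + 6*3))**2 = (-8 + (5*6**2)*(2 + 18))**2 = (-8 + (5*36)*20)**2 = (-8 + 180*20)**2 = (-8 + 3600)**2 = 3592**2 = 12902464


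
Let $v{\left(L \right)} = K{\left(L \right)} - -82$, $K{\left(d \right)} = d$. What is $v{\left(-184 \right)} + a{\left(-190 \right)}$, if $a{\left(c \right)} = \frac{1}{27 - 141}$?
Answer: $- \frac{11629}{114} \approx -102.01$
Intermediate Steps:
$v{\left(L \right)} = 82 + L$ ($v{\left(L \right)} = L - -82 = L + 82 = 82 + L$)
$a{\left(c \right)} = - \frac{1}{114}$ ($a{\left(c \right)} = \frac{1}{-114} = - \frac{1}{114}$)
$v{\left(-184 \right)} + a{\left(-190 \right)} = \left(82 - 184\right) - \frac{1}{114} = -102 - \frac{1}{114} = - \frac{11629}{114}$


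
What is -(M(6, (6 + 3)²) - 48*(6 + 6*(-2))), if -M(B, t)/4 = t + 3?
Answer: 48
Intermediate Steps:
M(B, t) = -12 - 4*t (M(B, t) = -4*(t + 3) = -4*(3 + t) = -12 - 4*t)
-(M(6, (6 + 3)²) - 48*(6 + 6*(-2))) = -((-12 - 4*(6 + 3)²) - 48*(6 + 6*(-2))) = -((-12 - 4*9²) - 48*(6 - 12)) = -((-12 - 4*81) - 48*(-6)) = -((-12 - 324) + 288) = -(-336 + 288) = -1*(-48) = 48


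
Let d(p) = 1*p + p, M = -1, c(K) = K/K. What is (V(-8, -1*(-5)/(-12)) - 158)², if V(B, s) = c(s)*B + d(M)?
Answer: 28224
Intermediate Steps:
c(K) = 1
d(p) = 2*p (d(p) = p + p = 2*p)
V(B, s) = -2 + B (V(B, s) = 1*B + 2*(-1) = B - 2 = -2 + B)
(V(-8, -1*(-5)/(-12)) - 158)² = ((-2 - 8) - 158)² = (-10 - 158)² = (-168)² = 28224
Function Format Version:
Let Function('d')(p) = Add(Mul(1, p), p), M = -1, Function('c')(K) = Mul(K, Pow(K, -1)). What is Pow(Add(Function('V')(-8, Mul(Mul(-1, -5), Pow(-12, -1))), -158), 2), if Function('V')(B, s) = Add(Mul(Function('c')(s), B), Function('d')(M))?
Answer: 28224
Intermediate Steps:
Function('c')(K) = 1
Function('d')(p) = Mul(2, p) (Function('d')(p) = Add(p, p) = Mul(2, p))
Function('V')(B, s) = Add(-2, B) (Function('V')(B, s) = Add(Mul(1, B), Mul(2, -1)) = Add(B, -2) = Add(-2, B))
Pow(Add(Function('V')(-8, Mul(Mul(-1, -5), Pow(-12, -1))), -158), 2) = Pow(Add(Add(-2, -8), -158), 2) = Pow(Add(-10, -158), 2) = Pow(-168, 2) = 28224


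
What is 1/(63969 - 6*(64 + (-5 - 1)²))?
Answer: 1/63369 ≈ 1.5781e-5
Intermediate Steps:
1/(63969 - 6*(64 + (-5 - 1)²)) = 1/(63969 - 6*(64 + (-6)²)) = 1/(63969 - 6*(64 + 36)) = 1/(63969 - 6*100) = 1/(63969 - 600) = 1/63369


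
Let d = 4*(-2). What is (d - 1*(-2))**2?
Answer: 36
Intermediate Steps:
d = -8
(d - 1*(-2))**2 = (-8 - 1*(-2))**2 = (-8 + 2)**2 = (-6)**2 = 36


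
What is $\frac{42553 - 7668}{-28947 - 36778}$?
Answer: $- \frac{6977}{13145} \approx -0.53077$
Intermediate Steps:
$\frac{42553 - 7668}{-28947 - 36778} = \frac{34885}{-65725} = 34885 \left(- \frac{1}{65725}\right) = - \frac{6977}{13145}$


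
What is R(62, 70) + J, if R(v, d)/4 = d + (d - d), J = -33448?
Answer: -33168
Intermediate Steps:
R(v, d) = 4*d (R(v, d) = 4*(d + (d - d)) = 4*(d + 0) = 4*d)
R(62, 70) + J = 4*70 - 33448 = 280 - 33448 = -33168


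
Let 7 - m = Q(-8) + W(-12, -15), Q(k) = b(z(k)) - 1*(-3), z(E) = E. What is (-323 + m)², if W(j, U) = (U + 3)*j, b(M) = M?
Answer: 207025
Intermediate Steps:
W(j, U) = j*(3 + U) (W(j, U) = (3 + U)*j = j*(3 + U))
Q(k) = 3 + k (Q(k) = k - 1*(-3) = k + 3 = 3 + k)
m = -132 (m = 7 - ((3 - 8) - 12*(3 - 15)) = 7 - (-5 - 12*(-12)) = 7 - (-5 + 144) = 7 - 1*139 = 7 - 139 = -132)
(-323 + m)² = (-323 - 132)² = (-455)² = 207025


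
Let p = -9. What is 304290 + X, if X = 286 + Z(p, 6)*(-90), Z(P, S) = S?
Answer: 304036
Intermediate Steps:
X = -254 (X = 286 + 6*(-90) = 286 - 540 = -254)
304290 + X = 304290 - 254 = 304036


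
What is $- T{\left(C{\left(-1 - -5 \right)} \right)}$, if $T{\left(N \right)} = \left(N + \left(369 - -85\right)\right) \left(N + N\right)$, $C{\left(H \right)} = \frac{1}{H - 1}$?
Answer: $- \frac{2726}{9} \approx -302.89$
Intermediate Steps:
$C{\left(H \right)} = \frac{1}{-1 + H}$
$T{\left(N \right)} = 2 N \left(454 + N\right)$ ($T{\left(N \right)} = \left(N + \left(369 + 85\right)\right) 2 N = \left(N + 454\right) 2 N = \left(454 + N\right) 2 N = 2 N \left(454 + N\right)$)
$- T{\left(C{\left(-1 - -5 \right)} \right)} = - \frac{2 \left(454 + \frac{1}{-1 - -4}\right)}{-1 - -4} = - \frac{2 \left(454 + \frac{1}{-1 + \left(-1 + 5\right)}\right)}{-1 + \left(-1 + 5\right)} = - \frac{2 \left(454 + \frac{1}{-1 + 4}\right)}{-1 + 4} = - \frac{2 \left(454 + \frac{1}{3}\right)}{3} = - \frac{2 \cdot 1363}{3 \cdot 3} = \left(-1\right) \frac{2726}{9} = - \frac{2726}{9}$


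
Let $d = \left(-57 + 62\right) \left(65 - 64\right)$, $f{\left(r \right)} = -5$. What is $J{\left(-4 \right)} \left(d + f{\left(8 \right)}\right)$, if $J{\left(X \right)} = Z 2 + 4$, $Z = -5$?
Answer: $0$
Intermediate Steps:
$J{\left(X \right)} = -6$ ($J{\left(X \right)} = \left(-5\right) 2 + 4 = -10 + 4 = -6$)
$d = 5$ ($d = 5 \cdot 1 = 5$)
$J{\left(-4 \right)} \left(d + f{\left(8 \right)}\right) = - 6 \left(5 - 5\right) = \left(-6\right) 0 = 0$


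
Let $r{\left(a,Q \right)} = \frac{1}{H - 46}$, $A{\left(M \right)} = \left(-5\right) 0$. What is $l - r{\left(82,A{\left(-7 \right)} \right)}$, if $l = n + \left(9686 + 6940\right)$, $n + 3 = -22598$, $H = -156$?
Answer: $- \frac{1206949}{202} \approx -5975.0$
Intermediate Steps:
$A{\left(M \right)} = 0$
$n = -22601$ ($n = -3 - 22598 = -22601$)
$r{\left(a,Q \right)} = - \frac{1}{202}$ ($r{\left(a,Q \right)} = \frac{1}{-156 - 46} = \frac{1}{-202} = - \frac{1}{202}$)
$l = -5975$ ($l = -22601 + \left(9686 + 6940\right) = -22601 + 16626 = -5975$)
$l - r{\left(82,A{\left(-7 \right)} \right)} = -5975 - - \frac{1}{202} = -5975 + \frac{1}{202} = - \frac{1206949}{202}$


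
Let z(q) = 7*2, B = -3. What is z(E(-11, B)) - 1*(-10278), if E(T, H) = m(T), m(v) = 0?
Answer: 10292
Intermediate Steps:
E(T, H) = 0
z(q) = 14
z(E(-11, B)) - 1*(-10278) = 14 - 1*(-10278) = 14 + 10278 = 10292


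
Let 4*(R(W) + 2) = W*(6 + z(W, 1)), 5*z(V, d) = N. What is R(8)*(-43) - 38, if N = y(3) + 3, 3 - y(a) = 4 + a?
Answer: -2254/5 ≈ -450.80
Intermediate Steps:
y(a) = -1 - a (y(a) = 3 - (4 + a) = 3 + (-4 - a) = -1 - a)
N = -1 (N = (-1 - 1*3) + 3 = (-1 - 3) + 3 = -4 + 3 = -1)
z(V, d) = -⅕ (z(V, d) = (⅕)*(-1) = -⅕)
R(W) = -2 + 29*W/20 (R(W) = -2 + (W*(6 - ⅕))/4 = -2 + (W*(29/5))/4 = -2 + (29*W/5)/4 = -2 + 29*W/20)
R(8)*(-43) - 38 = (-2 + (29/20)*8)*(-43) - 38 = (-2 + 58/5)*(-43) - 38 = (48/5)*(-43) - 38 = -2064/5 - 38 = -2254/5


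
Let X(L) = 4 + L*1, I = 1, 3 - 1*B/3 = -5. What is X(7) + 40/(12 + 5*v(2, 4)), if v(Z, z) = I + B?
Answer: 1547/137 ≈ 11.292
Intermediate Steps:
B = 24 (B = 9 - 3*(-5) = 9 + 15 = 24)
X(L) = 4 + L
v(Z, z) = 25 (v(Z, z) = 1 + 24 = 25)
X(7) + 40/(12 + 5*v(2, 4)) = (4 + 7) + 40/(12 + 5*25) = 11 + 40/(12 + 125) = 11 + 40/137 = 1547/137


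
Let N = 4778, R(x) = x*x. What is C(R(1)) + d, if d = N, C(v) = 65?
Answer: 4843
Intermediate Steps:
R(x) = x**2
d = 4778
C(R(1)) + d = 65 + 4778 = 4843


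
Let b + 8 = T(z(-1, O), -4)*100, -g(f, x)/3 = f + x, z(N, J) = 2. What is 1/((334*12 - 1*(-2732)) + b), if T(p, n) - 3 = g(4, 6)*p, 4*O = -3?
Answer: 1/1032 ≈ 0.00096899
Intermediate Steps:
O = -3/4 (O = (1/4)*(-3) = -3/4 ≈ -0.75000)
g(f, x) = -3*f - 3*x (g(f, x) = -3*(f + x) = -3*f - 3*x)
T(p, n) = 3 - 30*p (T(p, n) = 3 + (-3*4 - 3*6)*p = 3 + (-12 - 18)*p = 3 - 30*p)
b = -5708 (b = -8 + (3 - 30*2)*100 = -8 + (3 - 60)*100 = -8 - 57*100 = -8 - 5700 = -5708)
1/((334*12 - 1*(-2732)) + b) = 1/((334*12 - 1*(-2732)) - 5708) = 1/((4008 + 2732) - 5708) = 1/(6740 - 5708) = 1/1032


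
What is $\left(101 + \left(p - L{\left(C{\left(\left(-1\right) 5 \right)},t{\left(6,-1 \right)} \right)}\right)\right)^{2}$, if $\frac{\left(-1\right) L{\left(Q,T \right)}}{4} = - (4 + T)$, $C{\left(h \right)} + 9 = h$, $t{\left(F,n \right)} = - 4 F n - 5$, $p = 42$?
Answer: $2601$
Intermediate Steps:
$t{\left(F,n \right)} = -5 - 4 F n$ ($t{\left(F,n \right)} = - 4 F n - 5 = -5 - 4 F n$)
$C{\left(h \right)} = -9 + h$
$L{\left(Q,T \right)} = 16 + 4 T$ ($L{\left(Q,T \right)} = - 4 \left(- (4 + T)\right) = - 4 \left(-4 - T\right) = 16 + 4 T$)
$\left(101 + \left(p - L{\left(C{\left(\left(-1\right) 5 \right)},t{\left(6,-1 \right)} \right)}\right)\right)^{2} = \left(101 + \left(42 - \left(16 + 4 \left(-5 - 24 \left(-1\right)\right)\right)\right)\right)^{2} = \left(101 + \left(42 - \left(16 + 4 \left(-5 + 24\right)\right)\right)\right)^{2} = \left(101 + \left(42 - \left(16 + 4 \cdot 19\right)\right)\right)^{2} = \left(101 + \left(42 - \left(16 + 76\right)\right)\right)^{2} = \left(101 + \left(42 - 92\right)\right)^{2} = \left(101 - 50\right)^{2} = 51^{2} = 2601$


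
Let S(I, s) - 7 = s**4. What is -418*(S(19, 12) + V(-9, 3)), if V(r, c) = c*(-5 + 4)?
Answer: -8669320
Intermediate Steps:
S(I, s) = 7 + s**4
V(r, c) = -c (V(r, c) = c*(-1) = -c)
-418*(S(19, 12) + V(-9, 3)) = -418*((7 + 12**4) - 1*3) = -418*((7 + 20736) - 3) = -418*(20743 - 3) = -418*20740 = -8669320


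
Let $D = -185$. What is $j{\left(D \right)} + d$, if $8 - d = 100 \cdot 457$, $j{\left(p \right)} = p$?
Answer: $-45877$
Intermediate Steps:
$d = -45692$ ($d = 8 - 100 \cdot 457 = 8 - 45700 = -45692$)
$j{\left(D \right)} + d = -185 - 45692 = -45877$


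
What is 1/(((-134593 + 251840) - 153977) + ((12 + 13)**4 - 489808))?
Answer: -1/135913 ≈ -7.3576e-6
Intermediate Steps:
1/(((-134593 + 251840) - 153977) + ((12 + 13)**4 - 489808)) = 1/((117247 - 153977) + (25**4 - 489808)) = 1/(-36730 + (390625 - 489808)) = 1/(-36730 - 99183) = 1/(-135913) = -1/135913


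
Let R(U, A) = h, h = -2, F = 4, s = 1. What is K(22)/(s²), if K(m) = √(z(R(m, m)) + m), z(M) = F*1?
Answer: √26 ≈ 5.0990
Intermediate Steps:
R(U, A) = -2
z(M) = 4 (z(M) = 4*1 = 4)
K(m) = √(4 + m)
K(22)/(s²) = √(4 + 22)/(1²) = √26/1 = √26*1 = √26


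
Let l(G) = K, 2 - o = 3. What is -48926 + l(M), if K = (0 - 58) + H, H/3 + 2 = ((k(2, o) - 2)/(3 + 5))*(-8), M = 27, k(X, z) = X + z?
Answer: -48987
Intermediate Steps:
o = -1 (o = 2 - 1*3 = 2 - 3 = -1)
H = -3 (H = -6 + 3*((((2 - 1) - 2)/(3 + 5))*(-8)) = -6 + 3*(((1 - 2)/8)*(-8)) = -6 + 3*(-1*1/8*(-8)) = -6 + 3*(-1/8*(-8)) = -6 + 3*1 = -6 + 3 = -3)
K = -61 (K = (0 - 58) - 3 = -58 - 3 = -61)
l(G) = -61
-48926 + l(M) = -48926 - 61 = -48987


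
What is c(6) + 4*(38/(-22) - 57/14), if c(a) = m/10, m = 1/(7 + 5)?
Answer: -214243/9240 ≈ -23.186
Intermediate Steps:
m = 1/12 ≈ 0.083333
c(a) = 1/120 (c(a) = (1/12)/10 = (1/12)*(⅒) = 1/120)
c(6) + 4*(38/(-22) - 57/14) = 1/120 + 4*(38/(-22) - 57/14) = 1/120 + 4*(38*(-1/22) - 57*1/14) = 1/120 + 4*(-19/11 - 57/14) = 1/120 + 4*(-893/154) = 1/120 - 1786/77 = -214243/9240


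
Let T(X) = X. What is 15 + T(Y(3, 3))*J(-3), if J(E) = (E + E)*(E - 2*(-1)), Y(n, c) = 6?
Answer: 51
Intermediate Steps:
J(E) = 2*E*(2 + E) (J(E) = (2*E)*(E + 2) = (2*E)*(2 + E) = 2*E*(2 + E))
15 + T(Y(3, 3))*J(-3) = 15 + 6*(2*(-3)*(2 - 3)) = 15 + 6*(2*(-3)*(-1)) = 15 + 6*6 = 15 + 36 = 51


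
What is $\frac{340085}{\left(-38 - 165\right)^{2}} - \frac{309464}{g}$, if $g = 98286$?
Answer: $\frac{10336446167}{2025133887} \approx 5.1041$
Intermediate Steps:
$\frac{340085}{\left(-38 - 165\right)^{2}} - \frac{309464}{g} = \frac{340085}{\left(-38 - 165\right)^{2}} - \frac{309464}{98286} = \frac{340085}{\left(-203\right)^{2}} - \frac{154732}{49143} = \frac{340085}{41209} - \frac{154732}{49143} = \frac{10336446167}{2025133887}$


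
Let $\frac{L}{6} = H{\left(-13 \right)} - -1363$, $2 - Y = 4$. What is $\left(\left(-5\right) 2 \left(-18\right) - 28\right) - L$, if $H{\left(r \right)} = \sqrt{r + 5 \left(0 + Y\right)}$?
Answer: $-8026 - 6 i \sqrt{23} \approx -8026.0 - 28.775 i$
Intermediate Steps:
$Y = -2$ ($Y = 2 - 4 = -2$)
$H{\left(r \right)} = \sqrt{-10 + r}$ ($H{\left(r \right)} = \sqrt{r + 5 \left(0 - 2\right)} = \sqrt{r + 5 \left(-2\right)} = \sqrt{r - 10} = \sqrt{-10 + r}$)
$L = 8178 + 6 i \sqrt{23}$ ($L = 6 \left(\sqrt{-10 - 13} - -1363\right) = 6 \left(\sqrt{-23} + 1363\right) = 6 \left(i \sqrt{23} + 1363\right) = 6 \left(1363 + i \sqrt{23}\right) = 8178 + 6 i \sqrt{23} \approx 8178.0 + 28.775 i$)
$\left(\left(-5\right) 2 \left(-18\right) - 28\right) - L = \left(\left(-5\right) 2 \left(-18\right) - 28\right) - \left(8178 + 6 i \sqrt{23}\right) = \left(\left(-10\right) \left(-18\right) - 28\right) - \left(8178 + 6 i \sqrt{23}\right) = \left(180 - 28\right) - \left(8178 + 6 i \sqrt{23}\right) = 152 - \left(8178 + 6 i \sqrt{23}\right) = -8026 - 6 i \sqrt{23}$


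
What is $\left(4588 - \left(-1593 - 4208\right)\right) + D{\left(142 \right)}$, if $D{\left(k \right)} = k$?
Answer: $10531$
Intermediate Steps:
$\left(4588 - \left(-1593 - 4208\right)\right) + D{\left(142 \right)} = \left(4588 - \left(-1593 - 4208\right)\right) + 142 = \left(4588 - -5801\right) + 142 = \left(4588 + 5801\right) + 142 = 10389 + 142 = 10531$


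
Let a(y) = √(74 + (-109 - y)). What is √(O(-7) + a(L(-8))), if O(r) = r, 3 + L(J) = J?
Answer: √(-7 + 2*I*√6) ≈ 0.87864 + 2.7878*I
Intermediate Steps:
L(J) = -3 + J
a(y) = √(-35 - y)
√(O(-7) + a(L(-8))) = √(-7 + √(-35 - (-3 - 8))) = √(-7 + √(-35 - 1*(-11))) = √(-7 + √(-35 + 11)) = √(-7 + √(-24)) = √(-7 + 2*I*√6)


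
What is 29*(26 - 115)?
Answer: -2581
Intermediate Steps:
29*(26 - 115) = 29*(-89) = -2581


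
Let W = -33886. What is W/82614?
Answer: -16943/41307 ≈ -0.41017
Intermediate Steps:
W/82614 = -33886/82614 = -33886*1/82614 = -16943/41307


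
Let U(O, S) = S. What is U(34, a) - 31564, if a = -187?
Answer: -31751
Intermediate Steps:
U(34, a) - 31564 = -187 - 31564 = -31751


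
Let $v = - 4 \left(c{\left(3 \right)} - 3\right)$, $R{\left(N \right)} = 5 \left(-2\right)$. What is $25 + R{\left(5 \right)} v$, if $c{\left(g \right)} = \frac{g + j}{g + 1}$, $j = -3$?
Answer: $-95$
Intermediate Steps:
$R{\left(N \right)} = -10$
$c{\left(g \right)} = \frac{-3 + g}{1 + g}$ ($c{\left(g \right)} = \frac{g - 3}{g + 1} = \frac{-3 + g}{1 + g}$)
$v = 12$ ($v = - 4 \left(\frac{-3 + 3}{1 + 3} - 3\right) = - 4 \left(\frac{1}{4} \cdot 0 - 3\right) = - 4 \left(0 - 3\right) = \left(-4\right) \left(-3\right) = 12$)
$25 + R{\left(5 \right)} v = 25 - 120 = -95$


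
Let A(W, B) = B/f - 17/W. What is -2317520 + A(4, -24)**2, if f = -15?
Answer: -927005191/400 ≈ -2.3175e+6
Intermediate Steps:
A(W, B) = -17/W - B/15 (A(W, B) = B/(-15) - 17/W = B*(-1/15) - 17/W = -B/15 - 17/W = -17/W - B/15)
-2317520 + A(4, -24)**2 = -2317520 + (-17/4 - 1/15*(-24))**2 = -2317520 + (-17*1/4 + 8/5)**2 = -2317520 + (-17/4 + 8/5)**2 = -2317520 + (-53/20)**2 = -2317520 + 2809/400 = -927005191/400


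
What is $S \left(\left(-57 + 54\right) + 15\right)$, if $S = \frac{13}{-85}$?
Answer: $- \frac{156}{85} \approx -1.8353$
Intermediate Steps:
$S = - \frac{13}{85}$ ($S = 13 \left(- \frac{1}{85}\right) = - \frac{13}{85} \approx -0.15294$)
$S \left(\left(-57 + 54\right) + 15\right) = - \frac{13 \left(\left(-57 + 54\right) + 15\right)}{85} = - \frac{13 \left(-3 + 15\right)}{85} = \left(- \frac{13}{85}\right) 12 = - \frac{156}{85}$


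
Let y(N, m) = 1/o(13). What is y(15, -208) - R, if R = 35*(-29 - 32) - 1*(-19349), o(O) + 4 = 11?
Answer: -120497/7 ≈ -17214.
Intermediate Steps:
o(O) = 7 (o(O) = -4 + 11 = 7)
y(N, m) = ⅐ (y(N, m) = 1/7 = ⅐)
R = 17214 (R = 35*(-61) + 19349 = -2135 + 19349 = 17214)
y(15, -208) - R = ⅐ - 1*17214 = ⅐ - 17214 = -120497/7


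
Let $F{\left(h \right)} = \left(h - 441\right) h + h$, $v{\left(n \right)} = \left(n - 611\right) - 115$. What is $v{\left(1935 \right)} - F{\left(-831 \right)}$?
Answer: $-1054992$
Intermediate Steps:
$v{\left(n \right)} = -726 + n$ ($v{\left(n \right)} = \left(-611 + n\right) - 115 = -726 + n$)
$F{\left(h \right)} = h + h \left(-441 + h\right)$ ($F{\left(h \right)} = \left(-441 + h\right) h + h = h \left(-441 + h\right) + h = h + h \left(-441 + h\right)$)
$v{\left(1935 \right)} - F{\left(-831 \right)} = \left(-726 + 1935\right) - - 831 \left(-440 - 831\right) = 1209 - \left(-831\right) \left(-1271\right) = 1209 - 1056201 = -1054992$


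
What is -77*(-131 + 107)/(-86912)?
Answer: -33/1552 ≈ -0.021263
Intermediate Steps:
-77*(-131 + 107)/(-86912) = -77*(-24)*(-1/86912) = 1848*(-1/86912) = -33/1552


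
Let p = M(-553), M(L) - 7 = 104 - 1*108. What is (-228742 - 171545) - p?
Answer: -400290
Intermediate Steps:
M(L) = 3 (M(L) = 7 + (104 - 1*108) = 7 + (104 - 108) = 7 - 4 = 3)
p = 3
(-228742 - 171545) - p = (-228742 - 171545) - 1*3 = -400287 - 3 = -400290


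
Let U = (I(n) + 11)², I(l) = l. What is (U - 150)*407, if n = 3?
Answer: 18722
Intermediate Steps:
U = 196 (U = (3 + 11)² = 14² = 196)
(U - 150)*407 = (196 - 150)*407 = 46*407 = 18722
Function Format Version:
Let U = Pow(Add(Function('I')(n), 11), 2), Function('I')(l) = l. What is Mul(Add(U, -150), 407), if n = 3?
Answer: 18722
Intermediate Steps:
U = 196 (U = Pow(Add(3, 11), 2) = Pow(14, 2) = 196)
Mul(Add(U, -150), 407) = Mul(Add(196, -150), 407) = Mul(46, 407) = 18722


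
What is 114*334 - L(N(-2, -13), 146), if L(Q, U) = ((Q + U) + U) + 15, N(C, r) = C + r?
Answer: 37784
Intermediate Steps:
L(Q, U) = 15 + Q + 2*U (L(Q, U) = (Q + 2*U) + 15 = 15 + Q + 2*U)
114*334 - L(N(-2, -13), 146) = 114*334 - (15 + (-2 - 13) + 2*146) = 38076 - (15 - 15 + 292) = 38076 - 1*292 = 38076 - 292 = 37784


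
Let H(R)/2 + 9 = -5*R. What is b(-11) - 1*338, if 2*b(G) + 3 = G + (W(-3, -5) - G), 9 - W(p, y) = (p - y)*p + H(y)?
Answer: -348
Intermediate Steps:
H(R) = -18 - 10*R (H(R) = -18 + 2*(-5*R) = -18 - 10*R)
W(p, y) = 27 + 10*y - p*(p - y) (W(p, y) = 9 - ((p - y)*p + (-18 - 10*y)) = 9 - (p*(p - y) + (-18 - 10*y)) = 9 - (-18 - 10*y + p*(p - y)) = 9 + (18 + 10*y - p*(p - y)) = 27 + 10*y - p*(p - y))
b(G) = -10 (b(G) = -3/2 + (G + ((27 - 1*(-3)² + 10*(-5) - 3*(-5)) - G))/2 = -3/2 + (G + ((27 - 1*9 - 50 + 15) - G))/2 = -3/2 + (G + ((27 - 9 - 50 + 15) - G))/2 = -3/2 + (G + (-17 - G))/2 = -3/2 + (½)*(-17) = -3/2 - 17/2 = -10)
b(-11) - 1*338 = -10 - 1*338 = -10 - 338 = -348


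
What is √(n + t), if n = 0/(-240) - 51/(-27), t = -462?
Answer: I*√4141/3 ≈ 21.45*I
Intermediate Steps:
n = 17/9 (n = 0*(-1/240) - 51*(-1/27) = 0 + 17/9 = 17/9 ≈ 1.8889)
√(n + t) = √(17/9 - 462) = √(-4141/9) = I*√4141/3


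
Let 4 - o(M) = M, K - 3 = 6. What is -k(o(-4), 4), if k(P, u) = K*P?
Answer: -72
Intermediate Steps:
K = 9 (K = 3 + 6 = 9)
o(M) = 4 - M
k(P, u) = 9*P
-k(o(-4), 4) = -9*(4 - 1*(-4)) = -9*(4 + 4) = -9*8 = -1*72 = -72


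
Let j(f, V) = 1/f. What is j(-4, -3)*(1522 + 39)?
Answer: -1561/4 ≈ -390.25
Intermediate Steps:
j(-4, -3)*(1522 + 39) = (1522 + 39)/(-4) = -¼*1561 = -1561/4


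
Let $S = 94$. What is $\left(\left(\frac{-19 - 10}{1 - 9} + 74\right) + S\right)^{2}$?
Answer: $\frac{1885129}{64} \approx 29455.0$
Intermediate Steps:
$\left(\left(\frac{-19 - 10}{1 - 9} + 74\right) + S\right)^{2} = \left(\left(\frac{-19 - 10}{1 - 9} + 74\right) + 94\right)^{2} = \left(\left(- \frac{29}{-8} + 74\right) + 94\right)^{2} = \left(\left(\left(-29\right) \left(- \frac{1}{8}\right) + 74\right) + 94\right)^{2} = \left(\left(\frac{29}{8} + 74\right) + 94\right)^{2} = \left(\frac{621}{8} + 94\right)^{2} = \left(\frac{1373}{8}\right)^{2} = \frac{1885129}{64}$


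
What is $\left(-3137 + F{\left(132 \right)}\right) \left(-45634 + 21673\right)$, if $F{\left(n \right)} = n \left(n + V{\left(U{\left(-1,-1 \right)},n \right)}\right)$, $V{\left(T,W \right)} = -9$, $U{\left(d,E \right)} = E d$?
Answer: $-313865139$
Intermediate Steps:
$F{\left(n \right)} = n \left(-9 + n\right)$ ($F{\left(n \right)} = n \left(n - 9\right) = n \left(-9 + n\right)$)
$\left(-3137 + F{\left(132 \right)}\right) \left(-45634 + 21673\right) = \left(-3137 + 132 \left(-9 + 132\right)\right) \left(-45634 + 21673\right) = \left(-3137 + 132 \cdot 123\right) \left(-23961\right) = \left(-3137 + 16236\right) \left(-23961\right) = 13099 \left(-23961\right) = -313865139$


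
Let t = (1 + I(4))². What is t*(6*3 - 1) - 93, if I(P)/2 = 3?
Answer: 740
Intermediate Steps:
I(P) = 6 (I(P) = 2*3 = 6)
t = 49 (t = (1 + 6)² = 7² = 49)
t*(6*3 - 1) - 93 = 49*(6*3 - 1) - 93 = 49*(18 - 1) - 93 = 49*17 - 93 = 833 - 93 = 740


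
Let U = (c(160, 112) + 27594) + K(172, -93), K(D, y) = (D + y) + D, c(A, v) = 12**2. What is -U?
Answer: -27989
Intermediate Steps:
c(A, v) = 144
K(D, y) = y + 2*D
U = 27989 (U = (144 + 27594) + (-93 + 2*172) = 27738 + (-93 + 344) = 27738 + 251 = 27989)
-U = -1*27989 = -27989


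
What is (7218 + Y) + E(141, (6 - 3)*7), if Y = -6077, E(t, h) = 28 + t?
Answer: 1310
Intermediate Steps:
(7218 + Y) + E(141, (6 - 3)*7) = (7218 - 6077) + (28 + 141) = 1141 + 169 = 1310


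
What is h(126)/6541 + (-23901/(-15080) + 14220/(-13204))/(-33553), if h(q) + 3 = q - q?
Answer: -5176119920061/10925023299380840 ≈ -0.00047379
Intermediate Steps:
h(q) = -3 (h(q) = -3 + (q - q) = -3 + 0 = -3)
h(126)/6541 + (-23901/(-15080) + 14220/(-13204))/(-33553) = -3/6541 + (-23901/(-15080) + 14220/(-13204))/(-33553) = -3*1/6541 + (-23901*(-1/15080) + 14220*(-1/13204))*(-1/33553) = -3/6541 + (23901/15080 - 3555/3301)*(-1/33553) = -3/6541 + (25287801/49779080)*(-1/33553) = -3/6541 - 25287801/1670237471240 = -5176119920061/10925023299380840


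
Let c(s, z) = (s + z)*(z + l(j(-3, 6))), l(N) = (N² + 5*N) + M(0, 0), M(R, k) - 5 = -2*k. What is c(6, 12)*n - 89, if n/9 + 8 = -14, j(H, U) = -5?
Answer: -60677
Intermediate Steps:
M(R, k) = 5 - 2*k
l(N) = 5 + N² + 5*N (l(N) = (N² + 5*N) + (5 - 2*0) = (N² + 5*N) + (5 + 0) = (N² + 5*N) + 5 = 5 + N² + 5*N)
n = -198 (n = -72 + 9*(-14) = -72 - 126 = -198)
c(s, z) = (5 + z)*(s + z) (c(s, z) = (s + z)*(z + (5 + (-5)² + 5*(-5))) = (s + z)*(z + (5 + 25 - 25)) = (s + z)*(z + 5) = (s + z)*(5 + z) = (5 + z)*(s + z))
c(6, 12)*n - 89 = (12² + 5*6 + 5*12 + 6*12)*(-198) - 89 = (144 + 30 + 60 + 72)*(-198) - 89 = 306*(-198) - 89 = -60588 - 89 = -60677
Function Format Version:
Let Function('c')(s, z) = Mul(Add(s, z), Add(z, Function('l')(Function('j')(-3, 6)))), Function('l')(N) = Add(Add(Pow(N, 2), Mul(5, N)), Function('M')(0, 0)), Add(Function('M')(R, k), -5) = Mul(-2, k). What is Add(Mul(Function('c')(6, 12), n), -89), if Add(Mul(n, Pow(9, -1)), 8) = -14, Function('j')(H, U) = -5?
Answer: -60677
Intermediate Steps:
Function('M')(R, k) = Add(5, Mul(-2, k))
Function('l')(N) = Add(5, Pow(N, 2), Mul(5, N)) (Function('l')(N) = Add(Add(Pow(N, 2), Mul(5, N)), Add(5, Mul(-2, 0))) = Add(Add(Pow(N, 2), Mul(5, N)), Add(5, 0)) = Add(Add(Pow(N, 2), Mul(5, N)), 5) = Add(5, Pow(N, 2), Mul(5, N)))
n = -198 (n = Add(-72, Mul(9, -14)) = Add(-72, -126) = -198)
Function('c')(s, z) = Mul(Add(5, z), Add(s, z)) (Function('c')(s, z) = Mul(Add(s, z), Add(z, Add(5, Pow(-5, 2), Mul(5, -5)))) = Mul(Add(s, z), Add(z, Add(5, 25, -25))) = Mul(Add(s, z), Add(z, 5)) = Mul(Add(s, z), Add(5, z)) = Mul(Add(5, z), Add(s, z)))
Add(Mul(Function('c')(6, 12), n), -89) = Add(Mul(Add(Pow(12, 2), Mul(5, 6), Mul(5, 12), Mul(6, 12)), -198), -89) = Add(Mul(Add(144, 30, 60, 72), -198), -89) = Add(Mul(306, -198), -89) = Add(-60588, -89) = -60677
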